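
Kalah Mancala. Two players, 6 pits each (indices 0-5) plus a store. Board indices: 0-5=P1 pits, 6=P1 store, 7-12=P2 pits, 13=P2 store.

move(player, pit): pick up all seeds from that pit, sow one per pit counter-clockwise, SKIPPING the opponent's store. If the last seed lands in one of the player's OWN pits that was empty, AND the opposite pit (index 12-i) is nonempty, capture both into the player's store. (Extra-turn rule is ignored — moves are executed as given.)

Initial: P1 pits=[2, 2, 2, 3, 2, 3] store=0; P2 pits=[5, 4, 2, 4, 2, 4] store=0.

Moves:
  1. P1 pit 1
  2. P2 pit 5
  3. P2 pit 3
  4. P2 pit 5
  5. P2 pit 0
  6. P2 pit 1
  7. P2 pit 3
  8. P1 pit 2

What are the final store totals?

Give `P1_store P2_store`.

Move 1: P1 pit1 -> P1=[2,0,3,4,2,3](0) P2=[5,4,2,4,2,4](0)
Move 2: P2 pit5 -> P1=[3,1,4,4,2,3](0) P2=[5,4,2,4,2,0](1)
Move 3: P2 pit3 -> P1=[4,1,4,4,2,3](0) P2=[5,4,2,0,3,1](2)
Move 4: P2 pit5 -> P1=[4,1,4,4,2,3](0) P2=[5,4,2,0,3,0](3)
Move 5: P2 pit0 -> P1=[0,1,4,4,2,3](0) P2=[0,5,3,1,4,0](8)
Move 6: P2 pit1 -> P1=[0,1,4,4,2,3](0) P2=[0,0,4,2,5,1](9)
Move 7: P2 pit3 -> P1=[0,1,4,4,2,3](0) P2=[0,0,4,0,6,2](9)
Move 8: P1 pit2 -> P1=[0,1,0,5,3,4](1) P2=[0,0,4,0,6,2](9)

Answer: 1 9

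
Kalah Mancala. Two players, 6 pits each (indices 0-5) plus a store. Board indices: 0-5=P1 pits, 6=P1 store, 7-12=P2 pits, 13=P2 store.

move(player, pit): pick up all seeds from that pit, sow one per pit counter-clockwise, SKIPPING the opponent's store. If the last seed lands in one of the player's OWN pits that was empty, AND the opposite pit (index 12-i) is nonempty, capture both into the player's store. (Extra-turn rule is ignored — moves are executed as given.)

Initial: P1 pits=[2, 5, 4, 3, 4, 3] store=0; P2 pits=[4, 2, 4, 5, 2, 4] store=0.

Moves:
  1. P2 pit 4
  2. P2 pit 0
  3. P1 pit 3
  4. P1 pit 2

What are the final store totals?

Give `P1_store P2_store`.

Answer: 2 7

Derivation:
Move 1: P2 pit4 -> P1=[2,5,4,3,4,3](0) P2=[4,2,4,5,0,5](1)
Move 2: P2 pit0 -> P1=[2,0,4,3,4,3](0) P2=[0,3,5,6,0,5](7)
Move 3: P1 pit3 -> P1=[2,0,4,0,5,4](1) P2=[0,3,5,6,0,5](7)
Move 4: P1 pit2 -> P1=[2,0,0,1,6,5](2) P2=[0,3,5,6,0,5](7)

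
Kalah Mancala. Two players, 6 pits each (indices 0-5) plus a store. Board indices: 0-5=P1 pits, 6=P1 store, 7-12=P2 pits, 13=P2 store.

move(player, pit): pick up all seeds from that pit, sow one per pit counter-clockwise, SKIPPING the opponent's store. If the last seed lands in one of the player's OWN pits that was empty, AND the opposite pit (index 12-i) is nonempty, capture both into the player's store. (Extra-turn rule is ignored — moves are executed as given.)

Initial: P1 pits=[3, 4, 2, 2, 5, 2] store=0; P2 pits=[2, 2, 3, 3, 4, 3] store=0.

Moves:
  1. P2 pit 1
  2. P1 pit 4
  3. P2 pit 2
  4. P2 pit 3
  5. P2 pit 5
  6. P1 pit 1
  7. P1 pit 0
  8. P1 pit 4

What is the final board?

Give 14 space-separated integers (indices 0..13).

Answer: 0 1 5 5 0 6 4 4 1 0 0 6 0 3

Derivation:
Move 1: P2 pit1 -> P1=[3,4,2,2,5,2](0) P2=[2,0,4,4,4,3](0)
Move 2: P1 pit4 -> P1=[3,4,2,2,0,3](1) P2=[3,1,5,4,4,3](0)
Move 3: P2 pit2 -> P1=[4,4,2,2,0,3](1) P2=[3,1,0,5,5,4](1)
Move 4: P2 pit3 -> P1=[5,5,2,2,0,3](1) P2=[3,1,0,0,6,5](2)
Move 5: P2 pit5 -> P1=[6,6,3,3,0,3](1) P2=[3,1,0,0,6,0](3)
Move 6: P1 pit1 -> P1=[6,0,4,4,1,4](2) P2=[4,1,0,0,6,0](3)
Move 7: P1 pit0 -> P1=[0,1,5,5,2,5](3) P2=[4,1,0,0,6,0](3)
Move 8: P1 pit4 -> P1=[0,1,5,5,0,6](4) P2=[4,1,0,0,6,0](3)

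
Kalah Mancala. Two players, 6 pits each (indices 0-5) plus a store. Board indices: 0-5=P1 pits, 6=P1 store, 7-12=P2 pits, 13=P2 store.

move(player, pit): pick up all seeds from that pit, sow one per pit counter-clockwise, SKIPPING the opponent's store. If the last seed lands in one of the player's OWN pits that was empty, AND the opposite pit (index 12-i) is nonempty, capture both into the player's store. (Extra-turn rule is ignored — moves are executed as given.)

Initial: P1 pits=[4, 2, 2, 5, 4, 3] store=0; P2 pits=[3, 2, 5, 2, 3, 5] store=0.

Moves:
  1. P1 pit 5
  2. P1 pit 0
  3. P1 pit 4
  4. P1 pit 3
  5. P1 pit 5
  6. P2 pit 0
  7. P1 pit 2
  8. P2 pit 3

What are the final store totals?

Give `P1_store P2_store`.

Answer: 4 2

Derivation:
Move 1: P1 pit5 -> P1=[4,2,2,5,4,0](1) P2=[4,3,5,2,3,5](0)
Move 2: P1 pit0 -> P1=[0,3,3,6,5,0](1) P2=[4,3,5,2,3,5](0)
Move 3: P1 pit4 -> P1=[0,3,3,6,0,1](2) P2=[5,4,6,2,3,5](0)
Move 4: P1 pit3 -> P1=[0,3,3,0,1,2](3) P2=[6,5,7,2,3,5](0)
Move 5: P1 pit5 -> P1=[0,3,3,0,1,0](4) P2=[7,5,7,2,3,5](0)
Move 6: P2 pit0 -> P1=[1,3,3,0,1,0](4) P2=[0,6,8,3,4,6](1)
Move 7: P1 pit2 -> P1=[1,3,0,1,2,1](4) P2=[0,6,8,3,4,6](1)
Move 8: P2 pit3 -> P1=[1,3,0,1,2,1](4) P2=[0,6,8,0,5,7](2)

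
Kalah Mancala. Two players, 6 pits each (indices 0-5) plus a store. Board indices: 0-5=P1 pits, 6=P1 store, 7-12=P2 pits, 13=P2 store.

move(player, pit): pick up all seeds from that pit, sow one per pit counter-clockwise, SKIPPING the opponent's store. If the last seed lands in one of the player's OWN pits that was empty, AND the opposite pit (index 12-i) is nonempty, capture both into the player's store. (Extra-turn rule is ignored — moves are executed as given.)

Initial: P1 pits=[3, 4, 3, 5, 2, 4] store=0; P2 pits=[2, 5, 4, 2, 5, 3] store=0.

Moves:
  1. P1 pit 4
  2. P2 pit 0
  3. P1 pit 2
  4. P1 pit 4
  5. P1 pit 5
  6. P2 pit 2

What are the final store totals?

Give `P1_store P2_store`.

Move 1: P1 pit4 -> P1=[3,4,3,5,0,5](1) P2=[2,5,4,2,5,3](0)
Move 2: P2 pit0 -> P1=[3,4,3,5,0,5](1) P2=[0,6,5,2,5,3](0)
Move 3: P1 pit2 -> P1=[3,4,0,6,1,6](1) P2=[0,6,5,2,5,3](0)
Move 4: P1 pit4 -> P1=[3,4,0,6,0,7](1) P2=[0,6,5,2,5,3](0)
Move 5: P1 pit5 -> P1=[3,4,0,6,0,0](2) P2=[1,7,6,3,6,4](0)
Move 6: P2 pit2 -> P1=[4,5,0,6,0,0](2) P2=[1,7,0,4,7,5](1)

Answer: 2 1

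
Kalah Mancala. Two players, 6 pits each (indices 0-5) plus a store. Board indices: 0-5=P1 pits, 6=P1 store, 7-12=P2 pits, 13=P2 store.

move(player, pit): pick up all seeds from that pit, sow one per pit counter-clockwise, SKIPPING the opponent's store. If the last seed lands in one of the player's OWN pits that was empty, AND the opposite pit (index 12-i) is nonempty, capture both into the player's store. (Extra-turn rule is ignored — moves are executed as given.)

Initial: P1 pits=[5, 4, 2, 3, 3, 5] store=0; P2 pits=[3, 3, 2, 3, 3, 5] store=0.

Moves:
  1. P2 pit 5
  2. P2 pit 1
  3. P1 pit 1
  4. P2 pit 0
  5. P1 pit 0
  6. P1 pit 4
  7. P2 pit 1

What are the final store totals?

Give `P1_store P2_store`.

Move 1: P2 pit5 -> P1=[6,5,3,4,3,5](0) P2=[3,3,2,3,3,0](1)
Move 2: P2 pit1 -> P1=[6,5,3,4,3,5](0) P2=[3,0,3,4,4,0](1)
Move 3: P1 pit1 -> P1=[6,0,4,5,4,6](1) P2=[3,0,3,4,4,0](1)
Move 4: P2 pit0 -> P1=[6,0,4,5,4,6](1) P2=[0,1,4,5,4,0](1)
Move 5: P1 pit0 -> P1=[0,1,5,6,5,7](2) P2=[0,1,4,5,4,0](1)
Move 6: P1 pit4 -> P1=[0,1,5,6,0,8](3) P2=[1,2,5,5,4,0](1)
Move 7: P2 pit1 -> P1=[0,1,5,6,0,8](3) P2=[1,0,6,6,4,0](1)

Answer: 3 1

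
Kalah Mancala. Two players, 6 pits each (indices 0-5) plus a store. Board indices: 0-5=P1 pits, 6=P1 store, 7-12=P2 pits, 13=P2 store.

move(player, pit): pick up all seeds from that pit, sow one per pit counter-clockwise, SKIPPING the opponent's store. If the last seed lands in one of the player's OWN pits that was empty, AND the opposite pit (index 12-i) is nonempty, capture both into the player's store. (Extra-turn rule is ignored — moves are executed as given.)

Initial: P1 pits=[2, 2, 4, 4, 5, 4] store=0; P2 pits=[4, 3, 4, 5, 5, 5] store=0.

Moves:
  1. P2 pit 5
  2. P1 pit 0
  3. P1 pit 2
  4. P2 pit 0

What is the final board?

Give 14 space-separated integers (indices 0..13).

Answer: 0 4 0 7 6 5 1 0 5 5 6 6 1 1

Derivation:
Move 1: P2 pit5 -> P1=[3,3,5,5,5,4](0) P2=[4,3,4,5,5,0](1)
Move 2: P1 pit0 -> P1=[0,4,6,6,5,4](0) P2=[4,3,4,5,5,0](1)
Move 3: P1 pit2 -> P1=[0,4,0,7,6,5](1) P2=[5,4,4,5,5,0](1)
Move 4: P2 pit0 -> P1=[0,4,0,7,6,5](1) P2=[0,5,5,6,6,1](1)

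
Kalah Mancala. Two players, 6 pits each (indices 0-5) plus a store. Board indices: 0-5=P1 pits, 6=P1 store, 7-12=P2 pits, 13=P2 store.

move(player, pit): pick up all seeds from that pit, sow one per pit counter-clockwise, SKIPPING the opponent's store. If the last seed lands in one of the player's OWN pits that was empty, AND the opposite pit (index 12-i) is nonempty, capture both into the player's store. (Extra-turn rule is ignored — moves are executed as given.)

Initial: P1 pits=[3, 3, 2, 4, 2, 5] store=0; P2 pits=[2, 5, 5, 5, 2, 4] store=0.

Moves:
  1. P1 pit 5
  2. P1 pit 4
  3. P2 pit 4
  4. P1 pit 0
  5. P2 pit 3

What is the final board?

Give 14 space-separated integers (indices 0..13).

Answer: 1 5 4 5 0 1 2 3 6 6 0 1 6 2

Derivation:
Move 1: P1 pit5 -> P1=[3,3,2,4,2,0](1) P2=[3,6,6,6,2,4](0)
Move 2: P1 pit4 -> P1=[3,3,2,4,0,1](2) P2=[3,6,6,6,2,4](0)
Move 3: P2 pit4 -> P1=[3,3,2,4,0,1](2) P2=[3,6,6,6,0,5](1)
Move 4: P1 pit0 -> P1=[0,4,3,5,0,1](2) P2=[3,6,6,6,0,5](1)
Move 5: P2 pit3 -> P1=[1,5,4,5,0,1](2) P2=[3,6,6,0,1,6](2)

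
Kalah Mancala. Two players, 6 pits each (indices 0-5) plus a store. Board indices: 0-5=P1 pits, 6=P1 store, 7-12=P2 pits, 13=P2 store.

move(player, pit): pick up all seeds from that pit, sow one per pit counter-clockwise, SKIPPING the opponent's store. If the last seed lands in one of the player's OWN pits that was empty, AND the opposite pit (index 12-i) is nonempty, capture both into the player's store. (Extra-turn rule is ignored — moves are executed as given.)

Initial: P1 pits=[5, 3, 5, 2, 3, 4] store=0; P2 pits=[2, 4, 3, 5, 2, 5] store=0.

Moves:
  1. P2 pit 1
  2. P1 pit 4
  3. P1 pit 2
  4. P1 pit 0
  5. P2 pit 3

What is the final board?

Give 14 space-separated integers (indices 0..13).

Move 1: P2 pit1 -> P1=[5,3,5,2,3,4](0) P2=[2,0,4,6,3,6](0)
Move 2: P1 pit4 -> P1=[5,3,5,2,0,5](1) P2=[3,0,4,6,3,6](0)
Move 3: P1 pit2 -> P1=[5,3,0,3,1,6](2) P2=[4,0,4,6,3,6](0)
Move 4: P1 pit0 -> P1=[0,4,1,4,2,7](2) P2=[4,0,4,6,3,6](0)
Move 5: P2 pit3 -> P1=[1,5,2,4,2,7](2) P2=[4,0,4,0,4,7](1)

Answer: 1 5 2 4 2 7 2 4 0 4 0 4 7 1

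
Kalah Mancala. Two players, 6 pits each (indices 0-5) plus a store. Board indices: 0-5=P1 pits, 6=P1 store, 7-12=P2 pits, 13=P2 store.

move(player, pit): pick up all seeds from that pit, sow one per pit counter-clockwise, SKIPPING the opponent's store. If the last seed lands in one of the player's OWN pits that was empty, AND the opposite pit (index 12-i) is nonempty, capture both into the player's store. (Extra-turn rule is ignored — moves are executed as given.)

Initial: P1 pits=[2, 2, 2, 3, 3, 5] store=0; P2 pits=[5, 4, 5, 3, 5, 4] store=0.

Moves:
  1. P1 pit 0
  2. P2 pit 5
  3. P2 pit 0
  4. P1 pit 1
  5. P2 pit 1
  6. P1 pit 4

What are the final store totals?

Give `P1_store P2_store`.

Answer: 1 4

Derivation:
Move 1: P1 pit0 -> P1=[0,3,3,3,3,5](0) P2=[5,4,5,3,5,4](0)
Move 2: P2 pit5 -> P1=[1,4,4,3,3,5](0) P2=[5,4,5,3,5,0](1)
Move 3: P2 pit0 -> P1=[0,4,4,3,3,5](0) P2=[0,5,6,4,6,0](3)
Move 4: P1 pit1 -> P1=[0,0,5,4,4,6](0) P2=[0,5,6,4,6,0](3)
Move 5: P2 pit1 -> P1=[0,0,5,4,4,6](0) P2=[0,0,7,5,7,1](4)
Move 6: P1 pit4 -> P1=[0,0,5,4,0,7](1) P2=[1,1,7,5,7,1](4)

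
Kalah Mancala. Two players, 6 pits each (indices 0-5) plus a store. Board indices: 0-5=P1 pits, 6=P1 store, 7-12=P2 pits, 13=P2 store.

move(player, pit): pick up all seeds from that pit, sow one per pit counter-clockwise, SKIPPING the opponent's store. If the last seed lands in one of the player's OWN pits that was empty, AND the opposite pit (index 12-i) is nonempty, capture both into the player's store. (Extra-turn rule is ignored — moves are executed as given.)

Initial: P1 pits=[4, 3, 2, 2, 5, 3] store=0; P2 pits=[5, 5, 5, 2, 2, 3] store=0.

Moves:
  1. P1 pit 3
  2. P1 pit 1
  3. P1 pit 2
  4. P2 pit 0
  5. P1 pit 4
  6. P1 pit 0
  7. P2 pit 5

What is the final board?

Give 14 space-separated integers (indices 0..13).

Answer: 1 2 2 4 0 6 9 1 0 7 4 4 0 1

Derivation:
Move 1: P1 pit3 -> P1=[4,3,2,0,6,4](0) P2=[5,5,5,2,2,3](0)
Move 2: P1 pit1 -> P1=[4,0,3,1,7,4](0) P2=[5,5,5,2,2,3](0)
Move 3: P1 pit2 -> P1=[4,0,0,2,8,5](0) P2=[5,5,5,2,2,3](0)
Move 4: P2 pit0 -> P1=[4,0,0,2,8,5](0) P2=[0,6,6,3,3,4](0)
Move 5: P1 pit4 -> P1=[4,0,0,2,0,6](1) P2=[1,7,7,4,4,5](0)
Move 6: P1 pit0 -> P1=[0,1,1,3,0,6](9) P2=[1,0,7,4,4,5](0)
Move 7: P2 pit5 -> P1=[1,2,2,4,0,6](9) P2=[1,0,7,4,4,0](1)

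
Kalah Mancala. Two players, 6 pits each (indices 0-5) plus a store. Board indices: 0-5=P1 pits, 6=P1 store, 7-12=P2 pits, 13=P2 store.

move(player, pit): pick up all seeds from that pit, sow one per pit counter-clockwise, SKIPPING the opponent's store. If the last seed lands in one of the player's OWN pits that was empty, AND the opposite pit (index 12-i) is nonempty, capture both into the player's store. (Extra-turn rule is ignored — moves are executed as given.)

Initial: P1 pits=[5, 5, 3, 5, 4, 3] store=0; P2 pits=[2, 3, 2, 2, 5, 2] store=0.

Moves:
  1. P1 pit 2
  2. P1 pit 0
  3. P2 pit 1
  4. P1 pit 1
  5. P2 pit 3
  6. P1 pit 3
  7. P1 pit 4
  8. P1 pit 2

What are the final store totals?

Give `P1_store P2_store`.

Move 1: P1 pit2 -> P1=[5,5,0,6,5,4](0) P2=[2,3,2,2,5,2](0)
Move 2: P1 pit0 -> P1=[0,6,1,7,6,5](0) P2=[2,3,2,2,5,2](0)
Move 3: P2 pit1 -> P1=[0,6,1,7,6,5](0) P2=[2,0,3,3,6,2](0)
Move 4: P1 pit1 -> P1=[0,0,2,8,7,6](1) P2=[3,0,3,3,6,2](0)
Move 5: P2 pit3 -> P1=[0,0,2,8,7,6](1) P2=[3,0,3,0,7,3](1)
Move 6: P1 pit3 -> P1=[0,0,2,0,8,7](2) P2=[4,1,4,1,8,3](1)
Move 7: P1 pit4 -> P1=[0,0,2,0,0,8](3) P2=[5,2,5,2,9,4](1)
Move 8: P1 pit2 -> P1=[0,0,0,1,0,8](6) P2=[5,0,5,2,9,4](1)

Answer: 6 1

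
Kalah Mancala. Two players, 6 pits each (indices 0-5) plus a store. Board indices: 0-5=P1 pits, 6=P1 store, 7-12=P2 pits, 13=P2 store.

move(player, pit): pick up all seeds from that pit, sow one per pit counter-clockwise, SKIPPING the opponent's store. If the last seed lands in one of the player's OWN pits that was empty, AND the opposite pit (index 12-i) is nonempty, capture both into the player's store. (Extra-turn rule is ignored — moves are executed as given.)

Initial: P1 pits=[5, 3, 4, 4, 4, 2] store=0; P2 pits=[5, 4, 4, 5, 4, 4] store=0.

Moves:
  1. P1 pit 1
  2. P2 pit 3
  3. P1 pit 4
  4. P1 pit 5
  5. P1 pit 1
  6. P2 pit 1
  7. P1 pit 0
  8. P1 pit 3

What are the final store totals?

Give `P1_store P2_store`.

Move 1: P1 pit1 -> P1=[5,0,5,5,5,2](0) P2=[5,4,4,5,4,4](0)
Move 2: P2 pit3 -> P1=[6,1,5,5,5,2](0) P2=[5,4,4,0,5,5](1)
Move 3: P1 pit4 -> P1=[6,1,5,5,0,3](1) P2=[6,5,5,0,5,5](1)
Move 4: P1 pit5 -> P1=[6,1,5,5,0,0](2) P2=[7,6,5,0,5,5](1)
Move 5: P1 pit1 -> P1=[6,0,6,5,0,0](2) P2=[7,6,5,0,5,5](1)
Move 6: P2 pit1 -> P1=[7,0,6,5,0,0](2) P2=[7,0,6,1,6,6](2)
Move 7: P1 pit0 -> P1=[0,1,7,6,1,1](3) P2=[8,0,6,1,6,6](2)
Move 8: P1 pit3 -> P1=[0,1,7,0,2,2](4) P2=[9,1,7,1,6,6](2)

Answer: 4 2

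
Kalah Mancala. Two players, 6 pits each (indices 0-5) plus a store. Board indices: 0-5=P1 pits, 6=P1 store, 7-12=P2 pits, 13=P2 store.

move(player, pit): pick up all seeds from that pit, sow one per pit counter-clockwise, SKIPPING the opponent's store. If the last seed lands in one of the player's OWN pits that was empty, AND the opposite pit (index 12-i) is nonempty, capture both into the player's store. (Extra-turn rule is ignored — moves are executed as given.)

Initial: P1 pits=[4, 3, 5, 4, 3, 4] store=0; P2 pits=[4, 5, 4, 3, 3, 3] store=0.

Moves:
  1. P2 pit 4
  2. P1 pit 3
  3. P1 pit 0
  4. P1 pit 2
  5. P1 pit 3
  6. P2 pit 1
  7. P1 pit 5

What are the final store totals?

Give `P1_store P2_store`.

Answer: 3 2

Derivation:
Move 1: P2 pit4 -> P1=[5,3,5,4,3,4](0) P2=[4,5,4,3,0,4](1)
Move 2: P1 pit3 -> P1=[5,3,5,0,4,5](1) P2=[5,5,4,3,0,4](1)
Move 3: P1 pit0 -> P1=[0,4,6,1,5,6](1) P2=[5,5,4,3,0,4](1)
Move 4: P1 pit2 -> P1=[0,4,0,2,6,7](2) P2=[6,6,4,3,0,4](1)
Move 5: P1 pit3 -> P1=[0,4,0,0,7,8](2) P2=[6,6,4,3,0,4](1)
Move 6: P2 pit1 -> P1=[1,4,0,0,7,8](2) P2=[6,0,5,4,1,5](2)
Move 7: P1 pit5 -> P1=[2,4,0,0,7,0](3) P2=[7,1,6,5,2,6](2)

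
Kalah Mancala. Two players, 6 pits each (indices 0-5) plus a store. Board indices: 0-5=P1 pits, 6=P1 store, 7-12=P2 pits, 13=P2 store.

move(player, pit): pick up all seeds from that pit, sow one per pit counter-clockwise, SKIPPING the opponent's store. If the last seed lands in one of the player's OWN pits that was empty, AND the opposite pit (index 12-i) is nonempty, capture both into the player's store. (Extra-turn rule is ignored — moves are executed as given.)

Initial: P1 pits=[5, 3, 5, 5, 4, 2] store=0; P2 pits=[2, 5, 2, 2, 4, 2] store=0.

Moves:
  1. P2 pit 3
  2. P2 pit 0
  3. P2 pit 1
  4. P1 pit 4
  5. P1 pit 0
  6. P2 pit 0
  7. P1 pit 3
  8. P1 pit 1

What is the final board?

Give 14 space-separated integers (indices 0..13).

Answer: 0 0 7 1 3 6 3 1 3 5 1 6 4 1

Derivation:
Move 1: P2 pit3 -> P1=[5,3,5,5,4,2](0) P2=[2,5,2,0,5,3](0)
Move 2: P2 pit0 -> P1=[5,3,5,5,4,2](0) P2=[0,6,3,0,5,3](0)
Move 3: P2 pit1 -> P1=[6,3,5,5,4,2](0) P2=[0,0,4,1,6,4](1)
Move 4: P1 pit4 -> P1=[6,3,5,5,0,3](1) P2=[1,1,4,1,6,4](1)
Move 5: P1 pit0 -> P1=[0,4,6,6,1,4](2) P2=[1,1,4,1,6,4](1)
Move 6: P2 pit0 -> P1=[0,4,6,6,1,4](2) P2=[0,2,4,1,6,4](1)
Move 7: P1 pit3 -> P1=[0,4,6,0,2,5](3) P2=[1,3,5,1,6,4](1)
Move 8: P1 pit1 -> P1=[0,0,7,1,3,6](3) P2=[1,3,5,1,6,4](1)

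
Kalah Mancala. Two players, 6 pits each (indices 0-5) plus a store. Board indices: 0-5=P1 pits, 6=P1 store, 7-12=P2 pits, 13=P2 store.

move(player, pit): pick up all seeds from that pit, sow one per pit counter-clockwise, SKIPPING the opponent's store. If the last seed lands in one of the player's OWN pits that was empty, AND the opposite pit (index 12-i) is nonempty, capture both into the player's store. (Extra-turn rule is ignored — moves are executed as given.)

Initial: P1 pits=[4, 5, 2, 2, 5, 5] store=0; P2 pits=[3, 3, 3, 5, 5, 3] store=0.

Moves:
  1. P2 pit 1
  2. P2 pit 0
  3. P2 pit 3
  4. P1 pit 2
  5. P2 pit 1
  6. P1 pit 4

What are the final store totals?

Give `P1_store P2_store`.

Answer: 1 1

Derivation:
Move 1: P2 pit1 -> P1=[4,5,2,2,5,5](0) P2=[3,0,4,6,6,3](0)
Move 2: P2 pit0 -> P1=[4,5,2,2,5,5](0) P2=[0,1,5,7,6,3](0)
Move 3: P2 pit3 -> P1=[5,6,3,3,5,5](0) P2=[0,1,5,0,7,4](1)
Move 4: P1 pit2 -> P1=[5,6,0,4,6,6](0) P2=[0,1,5,0,7,4](1)
Move 5: P2 pit1 -> P1=[5,6,0,4,6,6](0) P2=[0,0,6,0,7,4](1)
Move 6: P1 pit4 -> P1=[5,6,0,4,0,7](1) P2=[1,1,7,1,7,4](1)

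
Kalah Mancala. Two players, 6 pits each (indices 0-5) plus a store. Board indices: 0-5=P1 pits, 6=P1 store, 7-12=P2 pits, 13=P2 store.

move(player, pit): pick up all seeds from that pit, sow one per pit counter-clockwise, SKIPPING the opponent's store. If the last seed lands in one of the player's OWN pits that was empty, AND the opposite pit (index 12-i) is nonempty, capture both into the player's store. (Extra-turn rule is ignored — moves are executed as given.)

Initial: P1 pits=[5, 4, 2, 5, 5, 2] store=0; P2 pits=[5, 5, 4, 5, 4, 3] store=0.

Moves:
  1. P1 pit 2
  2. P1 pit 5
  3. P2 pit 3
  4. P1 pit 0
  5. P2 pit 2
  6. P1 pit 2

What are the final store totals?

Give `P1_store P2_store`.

Move 1: P1 pit2 -> P1=[5,4,0,6,6,2](0) P2=[5,5,4,5,4,3](0)
Move 2: P1 pit5 -> P1=[5,4,0,6,6,0](1) P2=[6,5,4,5,4,3](0)
Move 3: P2 pit3 -> P1=[6,5,0,6,6,0](1) P2=[6,5,4,0,5,4](1)
Move 4: P1 pit0 -> P1=[0,6,1,7,7,1](2) P2=[6,5,4,0,5,4](1)
Move 5: P2 pit2 -> P1=[0,6,1,7,7,1](2) P2=[6,5,0,1,6,5](2)
Move 6: P1 pit2 -> P1=[0,6,0,8,7,1](2) P2=[6,5,0,1,6,5](2)

Answer: 2 2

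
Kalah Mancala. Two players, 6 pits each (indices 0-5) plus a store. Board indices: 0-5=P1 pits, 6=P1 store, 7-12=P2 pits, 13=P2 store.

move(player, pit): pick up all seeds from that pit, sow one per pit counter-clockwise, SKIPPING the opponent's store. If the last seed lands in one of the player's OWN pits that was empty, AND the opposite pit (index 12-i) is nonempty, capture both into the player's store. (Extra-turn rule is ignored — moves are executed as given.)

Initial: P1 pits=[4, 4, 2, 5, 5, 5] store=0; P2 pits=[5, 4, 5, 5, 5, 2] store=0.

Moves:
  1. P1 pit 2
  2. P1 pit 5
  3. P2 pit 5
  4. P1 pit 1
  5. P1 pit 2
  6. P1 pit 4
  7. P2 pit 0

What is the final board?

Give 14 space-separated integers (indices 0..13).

Answer: 5 0 0 8 0 1 9 0 7 7 7 6 0 1

Derivation:
Move 1: P1 pit2 -> P1=[4,4,0,6,6,5](0) P2=[5,4,5,5,5,2](0)
Move 2: P1 pit5 -> P1=[4,4,0,6,6,0](1) P2=[6,5,6,6,5,2](0)
Move 3: P2 pit5 -> P1=[5,4,0,6,6,0](1) P2=[6,5,6,6,5,0](1)
Move 4: P1 pit1 -> P1=[5,0,1,7,7,0](8) P2=[0,5,6,6,5,0](1)
Move 5: P1 pit2 -> P1=[5,0,0,8,7,0](8) P2=[0,5,6,6,5,0](1)
Move 6: P1 pit4 -> P1=[5,0,0,8,0,1](9) P2=[1,6,7,7,6,0](1)
Move 7: P2 pit0 -> P1=[5,0,0,8,0,1](9) P2=[0,7,7,7,6,0](1)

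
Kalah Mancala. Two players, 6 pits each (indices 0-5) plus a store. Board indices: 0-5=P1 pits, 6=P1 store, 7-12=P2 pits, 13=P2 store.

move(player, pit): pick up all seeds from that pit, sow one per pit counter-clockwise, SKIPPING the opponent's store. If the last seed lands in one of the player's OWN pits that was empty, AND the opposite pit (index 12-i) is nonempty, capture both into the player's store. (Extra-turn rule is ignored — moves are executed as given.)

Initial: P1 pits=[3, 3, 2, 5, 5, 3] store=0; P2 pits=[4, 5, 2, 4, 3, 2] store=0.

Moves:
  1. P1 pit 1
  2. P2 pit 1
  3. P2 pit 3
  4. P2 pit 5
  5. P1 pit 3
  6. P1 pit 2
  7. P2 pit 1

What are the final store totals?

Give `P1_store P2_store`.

Move 1: P1 pit1 -> P1=[3,0,3,6,6,3](0) P2=[4,5,2,4,3,2](0)
Move 2: P2 pit1 -> P1=[3,0,3,6,6,3](0) P2=[4,0,3,5,4,3](1)
Move 3: P2 pit3 -> P1=[4,1,3,6,6,3](0) P2=[4,0,3,0,5,4](2)
Move 4: P2 pit5 -> P1=[5,2,4,6,6,3](0) P2=[4,0,3,0,5,0](3)
Move 5: P1 pit3 -> P1=[5,2,4,0,7,4](1) P2=[5,1,4,0,5,0](3)
Move 6: P1 pit2 -> P1=[5,2,0,1,8,5](2) P2=[5,1,4,0,5,0](3)
Move 7: P2 pit1 -> P1=[5,2,0,1,8,5](2) P2=[5,0,5,0,5,0](3)

Answer: 2 3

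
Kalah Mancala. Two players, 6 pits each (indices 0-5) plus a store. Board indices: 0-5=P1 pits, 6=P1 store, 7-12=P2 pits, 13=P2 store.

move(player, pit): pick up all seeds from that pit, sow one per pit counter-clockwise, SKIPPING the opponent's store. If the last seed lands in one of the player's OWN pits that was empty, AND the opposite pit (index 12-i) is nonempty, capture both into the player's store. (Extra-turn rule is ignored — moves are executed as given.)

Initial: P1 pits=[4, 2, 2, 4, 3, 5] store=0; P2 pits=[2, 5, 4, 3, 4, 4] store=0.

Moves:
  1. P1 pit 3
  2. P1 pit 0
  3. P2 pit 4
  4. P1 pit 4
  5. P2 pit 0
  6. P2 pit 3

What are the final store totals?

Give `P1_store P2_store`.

Answer: 2 7

Derivation:
Move 1: P1 pit3 -> P1=[4,2,2,0,4,6](1) P2=[3,5,4,3,4,4](0)
Move 2: P1 pit0 -> P1=[0,3,3,1,5,6](1) P2=[3,5,4,3,4,4](0)
Move 3: P2 pit4 -> P1=[1,4,3,1,5,6](1) P2=[3,5,4,3,0,5](1)
Move 4: P1 pit4 -> P1=[1,4,3,1,0,7](2) P2=[4,6,5,3,0,5](1)
Move 5: P2 pit0 -> P1=[1,0,3,1,0,7](2) P2=[0,7,6,4,0,5](6)
Move 6: P2 pit3 -> P1=[2,0,3,1,0,7](2) P2=[0,7,6,0,1,6](7)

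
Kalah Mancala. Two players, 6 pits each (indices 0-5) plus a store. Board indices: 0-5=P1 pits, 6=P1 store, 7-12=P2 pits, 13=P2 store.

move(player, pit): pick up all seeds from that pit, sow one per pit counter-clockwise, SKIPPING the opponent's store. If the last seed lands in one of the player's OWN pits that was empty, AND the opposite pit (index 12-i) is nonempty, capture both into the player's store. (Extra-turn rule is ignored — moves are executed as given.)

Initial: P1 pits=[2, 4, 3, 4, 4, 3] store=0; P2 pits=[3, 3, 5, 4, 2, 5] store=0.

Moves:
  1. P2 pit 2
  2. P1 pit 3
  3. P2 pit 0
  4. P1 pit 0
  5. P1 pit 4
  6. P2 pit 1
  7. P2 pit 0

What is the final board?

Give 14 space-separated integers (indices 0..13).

Move 1: P2 pit2 -> P1=[3,4,3,4,4,3](0) P2=[3,3,0,5,3,6](1)
Move 2: P1 pit3 -> P1=[3,4,3,0,5,4](1) P2=[4,3,0,5,3,6](1)
Move 3: P2 pit0 -> P1=[3,4,3,0,5,4](1) P2=[0,4,1,6,4,6](1)
Move 4: P1 pit0 -> P1=[0,5,4,0,5,4](3) P2=[0,4,0,6,4,6](1)
Move 5: P1 pit4 -> P1=[0,5,4,0,0,5](4) P2=[1,5,1,6,4,6](1)
Move 6: P2 pit1 -> P1=[0,5,4,0,0,5](4) P2=[1,0,2,7,5,7](2)
Move 7: P2 pit0 -> P1=[0,5,4,0,0,5](4) P2=[0,1,2,7,5,7](2)

Answer: 0 5 4 0 0 5 4 0 1 2 7 5 7 2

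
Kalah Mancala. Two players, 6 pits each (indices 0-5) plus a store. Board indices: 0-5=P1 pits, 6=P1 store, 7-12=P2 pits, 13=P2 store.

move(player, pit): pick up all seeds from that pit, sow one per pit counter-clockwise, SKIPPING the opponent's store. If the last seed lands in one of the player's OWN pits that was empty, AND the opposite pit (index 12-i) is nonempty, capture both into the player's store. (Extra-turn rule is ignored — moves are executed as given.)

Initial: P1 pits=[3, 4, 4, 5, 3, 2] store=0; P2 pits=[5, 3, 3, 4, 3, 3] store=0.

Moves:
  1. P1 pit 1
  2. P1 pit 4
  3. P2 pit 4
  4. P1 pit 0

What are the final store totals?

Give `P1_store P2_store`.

Answer: 6 1

Derivation:
Move 1: P1 pit1 -> P1=[3,0,5,6,4,3](0) P2=[5,3,3,4,3,3](0)
Move 2: P1 pit4 -> P1=[3,0,5,6,0,4](1) P2=[6,4,3,4,3,3](0)
Move 3: P2 pit4 -> P1=[4,0,5,6,0,4](1) P2=[6,4,3,4,0,4](1)
Move 4: P1 pit0 -> P1=[0,1,6,7,0,4](6) P2=[6,0,3,4,0,4](1)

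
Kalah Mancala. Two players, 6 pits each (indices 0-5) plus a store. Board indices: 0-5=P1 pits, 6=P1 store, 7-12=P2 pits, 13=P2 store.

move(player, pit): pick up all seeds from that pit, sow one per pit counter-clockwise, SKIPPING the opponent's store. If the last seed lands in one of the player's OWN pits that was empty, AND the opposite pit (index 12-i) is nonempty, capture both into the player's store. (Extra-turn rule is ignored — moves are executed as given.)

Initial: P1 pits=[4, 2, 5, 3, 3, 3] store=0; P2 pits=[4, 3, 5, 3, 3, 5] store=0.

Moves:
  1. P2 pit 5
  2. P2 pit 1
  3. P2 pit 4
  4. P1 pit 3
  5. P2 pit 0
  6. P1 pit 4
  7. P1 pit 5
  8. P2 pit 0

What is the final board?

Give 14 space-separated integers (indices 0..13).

Move 1: P2 pit5 -> P1=[5,3,6,4,3,3](0) P2=[4,3,5,3,3,0](1)
Move 2: P2 pit1 -> P1=[5,3,6,4,3,3](0) P2=[4,0,6,4,4,0](1)
Move 3: P2 pit4 -> P1=[6,4,6,4,3,3](0) P2=[4,0,6,4,0,1](2)
Move 4: P1 pit3 -> P1=[6,4,6,0,4,4](1) P2=[5,0,6,4,0,1](2)
Move 5: P2 pit0 -> P1=[6,4,6,0,4,4](1) P2=[0,1,7,5,1,2](2)
Move 6: P1 pit4 -> P1=[6,4,6,0,0,5](2) P2=[1,2,7,5,1,2](2)
Move 7: P1 pit5 -> P1=[6,4,6,0,0,0](3) P2=[2,3,8,6,1,2](2)
Move 8: P2 pit0 -> P1=[6,4,6,0,0,0](3) P2=[0,4,9,6,1,2](2)

Answer: 6 4 6 0 0 0 3 0 4 9 6 1 2 2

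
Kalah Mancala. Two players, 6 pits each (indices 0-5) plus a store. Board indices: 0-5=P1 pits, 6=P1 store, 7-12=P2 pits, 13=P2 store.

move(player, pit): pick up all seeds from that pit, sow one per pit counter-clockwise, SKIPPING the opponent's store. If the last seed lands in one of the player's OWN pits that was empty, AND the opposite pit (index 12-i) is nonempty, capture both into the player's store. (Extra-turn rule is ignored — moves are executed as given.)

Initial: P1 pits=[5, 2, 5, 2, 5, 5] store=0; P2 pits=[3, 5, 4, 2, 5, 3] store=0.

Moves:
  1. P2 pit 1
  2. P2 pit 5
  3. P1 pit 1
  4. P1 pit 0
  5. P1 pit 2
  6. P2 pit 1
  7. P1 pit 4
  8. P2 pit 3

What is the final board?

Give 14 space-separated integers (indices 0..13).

Move 1: P2 pit1 -> P1=[5,2,5,2,5,5](0) P2=[3,0,5,3,6,4](1)
Move 2: P2 pit5 -> P1=[6,3,6,2,5,5](0) P2=[3,0,5,3,6,0](2)
Move 3: P1 pit1 -> P1=[6,0,7,3,6,5](0) P2=[3,0,5,3,6,0](2)
Move 4: P1 pit0 -> P1=[0,1,8,4,7,6](1) P2=[3,0,5,3,6,0](2)
Move 5: P1 pit2 -> P1=[0,1,0,5,8,7](2) P2=[4,1,6,4,6,0](2)
Move 6: P2 pit1 -> P1=[0,1,0,5,8,7](2) P2=[4,0,7,4,6,0](2)
Move 7: P1 pit4 -> P1=[0,1,0,5,0,8](3) P2=[5,1,8,5,7,1](2)
Move 8: P2 pit3 -> P1=[1,2,0,5,0,8](3) P2=[5,1,8,0,8,2](3)

Answer: 1 2 0 5 0 8 3 5 1 8 0 8 2 3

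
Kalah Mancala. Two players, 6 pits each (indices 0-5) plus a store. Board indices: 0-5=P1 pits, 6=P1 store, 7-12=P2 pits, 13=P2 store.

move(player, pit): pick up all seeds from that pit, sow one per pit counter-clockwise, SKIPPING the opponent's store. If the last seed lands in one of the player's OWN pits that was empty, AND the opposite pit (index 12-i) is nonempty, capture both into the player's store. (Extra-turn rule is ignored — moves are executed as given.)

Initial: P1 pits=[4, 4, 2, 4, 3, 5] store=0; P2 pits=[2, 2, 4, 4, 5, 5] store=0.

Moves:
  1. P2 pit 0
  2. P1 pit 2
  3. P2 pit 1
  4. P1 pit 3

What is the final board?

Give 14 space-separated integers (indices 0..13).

Move 1: P2 pit0 -> P1=[4,4,2,4,3,5](0) P2=[0,3,5,4,5,5](0)
Move 2: P1 pit2 -> P1=[4,4,0,5,4,5](0) P2=[0,3,5,4,5,5](0)
Move 3: P2 pit1 -> P1=[4,4,0,5,4,5](0) P2=[0,0,6,5,6,5](0)
Move 4: P1 pit3 -> P1=[4,4,0,0,5,6](1) P2=[1,1,6,5,6,5](0)

Answer: 4 4 0 0 5 6 1 1 1 6 5 6 5 0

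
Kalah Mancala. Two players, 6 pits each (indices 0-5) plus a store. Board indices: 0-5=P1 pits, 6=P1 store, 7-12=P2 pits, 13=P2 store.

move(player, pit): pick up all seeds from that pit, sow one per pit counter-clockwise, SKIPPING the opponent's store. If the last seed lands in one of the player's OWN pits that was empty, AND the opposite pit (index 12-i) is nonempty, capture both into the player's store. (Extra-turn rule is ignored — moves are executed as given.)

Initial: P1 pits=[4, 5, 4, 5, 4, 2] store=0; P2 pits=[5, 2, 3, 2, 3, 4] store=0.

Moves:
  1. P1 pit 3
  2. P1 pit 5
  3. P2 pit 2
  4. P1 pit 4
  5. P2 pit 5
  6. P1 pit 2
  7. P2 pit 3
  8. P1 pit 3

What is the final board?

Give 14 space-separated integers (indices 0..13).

Move 1: P1 pit3 -> P1=[4,5,4,0,5,3](1) P2=[6,3,3,2,3,4](0)
Move 2: P1 pit5 -> P1=[4,5,4,0,5,0](2) P2=[7,4,3,2,3,4](0)
Move 3: P2 pit2 -> P1=[4,5,4,0,5,0](2) P2=[7,4,0,3,4,5](0)
Move 4: P1 pit4 -> P1=[4,5,4,0,0,1](3) P2=[8,5,1,3,4,5](0)
Move 5: P2 pit5 -> P1=[5,6,5,1,0,1](3) P2=[8,5,1,3,4,0](1)
Move 6: P1 pit2 -> P1=[5,6,0,2,1,2](4) P2=[9,5,1,3,4,0](1)
Move 7: P2 pit3 -> P1=[5,6,0,2,1,2](4) P2=[9,5,1,0,5,1](2)
Move 8: P1 pit3 -> P1=[5,6,0,0,2,3](4) P2=[9,5,1,0,5,1](2)

Answer: 5 6 0 0 2 3 4 9 5 1 0 5 1 2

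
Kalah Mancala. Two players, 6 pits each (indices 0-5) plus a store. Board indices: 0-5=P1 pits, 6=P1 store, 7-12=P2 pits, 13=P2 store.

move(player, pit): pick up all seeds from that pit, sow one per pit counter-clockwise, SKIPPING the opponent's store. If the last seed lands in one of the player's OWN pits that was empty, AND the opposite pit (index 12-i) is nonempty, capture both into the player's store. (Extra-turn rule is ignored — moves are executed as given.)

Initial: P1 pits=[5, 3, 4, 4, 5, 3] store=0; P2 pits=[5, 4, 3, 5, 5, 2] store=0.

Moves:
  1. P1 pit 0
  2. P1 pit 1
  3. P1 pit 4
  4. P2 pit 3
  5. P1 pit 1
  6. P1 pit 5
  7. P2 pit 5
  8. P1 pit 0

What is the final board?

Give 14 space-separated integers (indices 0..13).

Move 1: P1 pit0 -> P1=[0,4,5,5,6,4](0) P2=[5,4,3,5,5,2](0)
Move 2: P1 pit1 -> P1=[0,0,6,6,7,5](0) P2=[5,4,3,5,5,2](0)
Move 3: P1 pit4 -> P1=[0,0,6,6,0,6](1) P2=[6,5,4,6,6,2](0)
Move 4: P2 pit3 -> P1=[1,1,7,6,0,6](1) P2=[6,5,4,0,7,3](1)
Move 5: P1 pit1 -> P1=[1,0,8,6,0,6](1) P2=[6,5,4,0,7,3](1)
Move 6: P1 pit5 -> P1=[1,0,8,6,0,0](2) P2=[7,6,5,1,8,3](1)
Move 7: P2 pit5 -> P1=[2,1,8,6,0,0](2) P2=[7,6,5,1,8,0](2)
Move 8: P1 pit0 -> P1=[0,2,9,6,0,0](2) P2=[7,6,5,1,8,0](2)

Answer: 0 2 9 6 0 0 2 7 6 5 1 8 0 2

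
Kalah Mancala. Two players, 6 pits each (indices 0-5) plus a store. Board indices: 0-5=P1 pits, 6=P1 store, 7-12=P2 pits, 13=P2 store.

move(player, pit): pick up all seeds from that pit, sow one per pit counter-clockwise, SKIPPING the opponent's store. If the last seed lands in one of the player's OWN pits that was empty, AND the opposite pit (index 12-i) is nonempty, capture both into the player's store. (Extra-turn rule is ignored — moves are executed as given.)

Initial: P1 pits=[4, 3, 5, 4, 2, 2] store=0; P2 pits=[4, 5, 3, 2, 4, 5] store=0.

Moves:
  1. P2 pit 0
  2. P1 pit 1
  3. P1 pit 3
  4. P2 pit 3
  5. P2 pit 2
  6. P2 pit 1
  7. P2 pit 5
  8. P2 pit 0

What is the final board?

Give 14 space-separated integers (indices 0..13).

Answer: 6 2 7 1 5 4 1 0 1 2 2 8 0 4

Derivation:
Move 1: P2 pit0 -> P1=[4,3,5,4,2,2](0) P2=[0,6,4,3,5,5](0)
Move 2: P1 pit1 -> P1=[4,0,6,5,3,2](0) P2=[0,6,4,3,5,5](0)
Move 3: P1 pit3 -> P1=[4,0,6,0,4,3](1) P2=[1,7,4,3,5,5](0)
Move 4: P2 pit3 -> P1=[4,0,6,0,4,3](1) P2=[1,7,4,0,6,6](1)
Move 5: P2 pit2 -> P1=[4,0,6,0,4,3](1) P2=[1,7,0,1,7,7](2)
Move 6: P2 pit1 -> P1=[5,1,6,0,4,3](1) P2=[1,0,1,2,8,8](3)
Move 7: P2 pit5 -> P1=[6,2,7,1,5,4](1) P2=[2,0,1,2,8,0](4)
Move 8: P2 pit0 -> P1=[6,2,7,1,5,4](1) P2=[0,1,2,2,8,0](4)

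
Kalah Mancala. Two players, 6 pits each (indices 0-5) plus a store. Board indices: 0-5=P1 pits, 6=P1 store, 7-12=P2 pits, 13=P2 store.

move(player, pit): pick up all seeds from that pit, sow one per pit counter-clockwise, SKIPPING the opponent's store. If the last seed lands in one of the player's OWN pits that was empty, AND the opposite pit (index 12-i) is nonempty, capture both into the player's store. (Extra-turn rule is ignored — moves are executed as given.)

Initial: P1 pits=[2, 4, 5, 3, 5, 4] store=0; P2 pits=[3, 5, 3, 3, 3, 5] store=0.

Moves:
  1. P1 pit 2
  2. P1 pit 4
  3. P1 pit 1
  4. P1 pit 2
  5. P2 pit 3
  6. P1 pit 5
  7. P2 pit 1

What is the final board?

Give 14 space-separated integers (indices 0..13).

Answer: 4 1 0 6 1 0 3 6 0 6 2 6 8 2

Derivation:
Move 1: P1 pit2 -> P1=[2,4,0,4,6,5](1) P2=[4,5,3,3,3,5](0)
Move 2: P1 pit4 -> P1=[2,4,0,4,0,6](2) P2=[5,6,4,4,3,5](0)
Move 3: P1 pit1 -> P1=[2,0,1,5,1,7](2) P2=[5,6,4,4,3,5](0)
Move 4: P1 pit2 -> P1=[2,0,0,6,1,7](2) P2=[5,6,4,4,3,5](0)
Move 5: P2 pit3 -> P1=[3,0,0,6,1,7](2) P2=[5,6,4,0,4,6](1)
Move 6: P1 pit5 -> P1=[3,0,0,6,1,0](3) P2=[6,7,5,1,5,7](1)
Move 7: P2 pit1 -> P1=[4,1,0,6,1,0](3) P2=[6,0,6,2,6,8](2)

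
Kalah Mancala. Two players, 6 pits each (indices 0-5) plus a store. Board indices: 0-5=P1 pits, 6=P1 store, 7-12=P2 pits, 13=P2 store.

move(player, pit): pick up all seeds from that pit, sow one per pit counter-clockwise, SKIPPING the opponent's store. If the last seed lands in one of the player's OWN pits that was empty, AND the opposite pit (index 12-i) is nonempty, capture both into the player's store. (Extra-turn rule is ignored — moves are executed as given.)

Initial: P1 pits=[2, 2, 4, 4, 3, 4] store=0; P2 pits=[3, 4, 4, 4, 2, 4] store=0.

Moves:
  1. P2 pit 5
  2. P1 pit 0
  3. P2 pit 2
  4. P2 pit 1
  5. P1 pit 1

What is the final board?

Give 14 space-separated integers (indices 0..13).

Move 1: P2 pit5 -> P1=[3,3,5,4,3,4](0) P2=[3,4,4,4,2,0](1)
Move 2: P1 pit0 -> P1=[0,4,6,5,3,4](0) P2=[3,4,4,4,2,0](1)
Move 3: P2 pit2 -> P1=[0,4,6,5,3,4](0) P2=[3,4,0,5,3,1](2)
Move 4: P2 pit1 -> P1=[0,4,6,5,3,4](0) P2=[3,0,1,6,4,2](2)
Move 5: P1 pit1 -> P1=[0,0,7,6,4,5](0) P2=[3,0,1,6,4,2](2)

Answer: 0 0 7 6 4 5 0 3 0 1 6 4 2 2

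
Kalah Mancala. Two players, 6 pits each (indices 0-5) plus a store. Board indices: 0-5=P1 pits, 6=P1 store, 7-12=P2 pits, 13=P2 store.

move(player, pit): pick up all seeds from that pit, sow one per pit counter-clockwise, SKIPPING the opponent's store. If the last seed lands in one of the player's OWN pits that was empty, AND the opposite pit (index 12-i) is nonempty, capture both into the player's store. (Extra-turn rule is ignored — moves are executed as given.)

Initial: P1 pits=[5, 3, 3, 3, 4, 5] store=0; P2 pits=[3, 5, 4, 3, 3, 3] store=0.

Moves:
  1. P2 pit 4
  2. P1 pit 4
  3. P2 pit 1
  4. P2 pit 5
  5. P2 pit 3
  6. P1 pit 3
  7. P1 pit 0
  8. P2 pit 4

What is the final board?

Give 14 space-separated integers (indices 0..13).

Answer: 0 5 5 1 2 8 3 6 1 6 0 0 2 5

Derivation:
Move 1: P2 pit4 -> P1=[6,3,3,3,4,5](0) P2=[3,5,4,3,0,4](1)
Move 2: P1 pit4 -> P1=[6,3,3,3,0,6](1) P2=[4,6,4,3,0,4](1)
Move 3: P2 pit1 -> P1=[7,3,3,3,0,6](1) P2=[4,0,5,4,1,5](2)
Move 4: P2 pit5 -> P1=[8,4,4,4,0,6](1) P2=[4,0,5,4,1,0](3)
Move 5: P2 pit3 -> P1=[9,4,4,4,0,6](1) P2=[4,0,5,0,2,1](4)
Move 6: P1 pit3 -> P1=[9,4,4,0,1,7](2) P2=[5,0,5,0,2,1](4)
Move 7: P1 pit0 -> P1=[0,5,5,1,2,8](3) P2=[6,1,6,0,2,1](4)
Move 8: P2 pit4 -> P1=[0,5,5,1,2,8](3) P2=[6,1,6,0,0,2](5)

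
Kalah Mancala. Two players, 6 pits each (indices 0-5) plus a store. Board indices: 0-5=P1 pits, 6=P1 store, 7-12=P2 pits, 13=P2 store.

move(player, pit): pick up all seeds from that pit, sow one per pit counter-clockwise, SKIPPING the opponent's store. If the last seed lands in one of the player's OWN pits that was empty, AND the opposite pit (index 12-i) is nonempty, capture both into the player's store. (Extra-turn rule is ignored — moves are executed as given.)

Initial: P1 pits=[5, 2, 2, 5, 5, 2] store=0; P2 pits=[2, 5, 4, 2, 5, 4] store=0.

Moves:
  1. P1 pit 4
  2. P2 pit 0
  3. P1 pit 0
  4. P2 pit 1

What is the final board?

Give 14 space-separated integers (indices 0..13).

Move 1: P1 pit4 -> P1=[5,2,2,5,0,3](1) P2=[3,6,5,2,5,4](0)
Move 2: P2 pit0 -> P1=[5,2,2,5,0,3](1) P2=[0,7,6,3,5,4](0)
Move 3: P1 pit0 -> P1=[0,3,3,6,1,4](1) P2=[0,7,6,3,5,4](0)
Move 4: P2 pit1 -> P1=[1,4,3,6,1,4](1) P2=[0,0,7,4,6,5](1)

Answer: 1 4 3 6 1 4 1 0 0 7 4 6 5 1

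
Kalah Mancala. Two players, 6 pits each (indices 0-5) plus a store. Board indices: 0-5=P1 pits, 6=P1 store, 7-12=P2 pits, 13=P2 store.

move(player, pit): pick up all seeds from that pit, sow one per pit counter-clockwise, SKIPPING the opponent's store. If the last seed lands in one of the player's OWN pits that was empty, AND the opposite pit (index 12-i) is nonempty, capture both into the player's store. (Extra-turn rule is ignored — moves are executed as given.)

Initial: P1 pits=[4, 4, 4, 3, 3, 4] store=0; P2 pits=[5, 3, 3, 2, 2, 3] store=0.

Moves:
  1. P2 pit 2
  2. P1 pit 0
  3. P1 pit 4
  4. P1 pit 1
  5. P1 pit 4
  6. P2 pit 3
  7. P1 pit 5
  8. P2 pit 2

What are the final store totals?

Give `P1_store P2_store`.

Move 1: P2 pit2 -> P1=[4,4,4,3,3,4](0) P2=[5,3,0,3,3,4](0)
Move 2: P1 pit0 -> P1=[0,5,5,4,4,4](0) P2=[5,3,0,3,3,4](0)
Move 3: P1 pit4 -> P1=[0,5,5,4,0,5](1) P2=[6,4,0,3,3,4](0)
Move 4: P1 pit1 -> P1=[0,0,6,5,1,6](2) P2=[6,4,0,3,3,4](0)
Move 5: P1 pit4 -> P1=[0,0,6,5,0,7](2) P2=[6,4,0,3,3,4](0)
Move 6: P2 pit3 -> P1=[0,0,6,5,0,7](2) P2=[6,4,0,0,4,5](1)
Move 7: P1 pit5 -> P1=[0,0,6,5,0,0](3) P2=[7,5,1,1,5,6](1)
Move 8: P2 pit2 -> P1=[0,0,6,5,0,0](3) P2=[7,5,0,2,5,6](1)

Answer: 3 1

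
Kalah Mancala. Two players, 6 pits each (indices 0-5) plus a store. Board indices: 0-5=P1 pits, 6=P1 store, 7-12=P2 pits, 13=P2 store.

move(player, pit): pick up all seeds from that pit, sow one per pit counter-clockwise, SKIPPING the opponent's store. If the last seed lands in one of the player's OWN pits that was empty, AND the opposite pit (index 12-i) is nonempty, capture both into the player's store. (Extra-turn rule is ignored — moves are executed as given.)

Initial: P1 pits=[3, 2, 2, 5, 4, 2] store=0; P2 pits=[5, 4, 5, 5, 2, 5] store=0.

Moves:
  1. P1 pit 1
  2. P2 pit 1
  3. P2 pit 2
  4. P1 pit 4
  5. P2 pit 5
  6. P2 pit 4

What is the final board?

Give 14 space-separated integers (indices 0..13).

Answer: 6 3 4 7 1 4 1 6 1 0 7 0 1 3

Derivation:
Move 1: P1 pit1 -> P1=[3,0,3,6,4,2](0) P2=[5,4,5,5,2,5](0)
Move 2: P2 pit1 -> P1=[3,0,3,6,4,2](0) P2=[5,0,6,6,3,6](0)
Move 3: P2 pit2 -> P1=[4,1,3,6,4,2](0) P2=[5,0,0,7,4,7](1)
Move 4: P1 pit4 -> P1=[4,1,3,6,0,3](1) P2=[6,1,0,7,4,7](1)
Move 5: P2 pit5 -> P1=[5,2,4,7,1,4](1) P2=[6,1,0,7,4,0](2)
Move 6: P2 pit4 -> P1=[6,3,4,7,1,4](1) P2=[6,1,0,7,0,1](3)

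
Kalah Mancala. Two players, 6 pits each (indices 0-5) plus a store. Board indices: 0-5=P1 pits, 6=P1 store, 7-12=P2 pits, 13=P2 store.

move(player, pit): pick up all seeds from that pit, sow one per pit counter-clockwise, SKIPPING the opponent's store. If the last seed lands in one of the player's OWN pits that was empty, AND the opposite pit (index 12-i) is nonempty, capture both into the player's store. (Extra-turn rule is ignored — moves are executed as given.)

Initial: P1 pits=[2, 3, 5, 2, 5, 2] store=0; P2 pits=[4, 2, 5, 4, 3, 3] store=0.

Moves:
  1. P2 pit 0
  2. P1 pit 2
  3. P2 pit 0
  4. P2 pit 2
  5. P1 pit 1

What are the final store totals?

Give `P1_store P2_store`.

Move 1: P2 pit0 -> P1=[2,3,5,2,5,2](0) P2=[0,3,6,5,4,3](0)
Move 2: P1 pit2 -> P1=[2,3,0,3,6,3](1) P2=[1,3,6,5,4,3](0)
Move 3: P2 pit0 -> P1=[2,3,0,3,6,3](1) P2=[0,4,6,5,4,3](0)
Move 4: P2 pit2 -> P1=[3,4,0,3,6,3](1) P2=[0,4,0,6,5,4](1)
Move 5: P1 pit1 -> P1=[3,0,1,4,7,4](1) P2=[0,4,0,6,5,4](1)

Answer: 1 1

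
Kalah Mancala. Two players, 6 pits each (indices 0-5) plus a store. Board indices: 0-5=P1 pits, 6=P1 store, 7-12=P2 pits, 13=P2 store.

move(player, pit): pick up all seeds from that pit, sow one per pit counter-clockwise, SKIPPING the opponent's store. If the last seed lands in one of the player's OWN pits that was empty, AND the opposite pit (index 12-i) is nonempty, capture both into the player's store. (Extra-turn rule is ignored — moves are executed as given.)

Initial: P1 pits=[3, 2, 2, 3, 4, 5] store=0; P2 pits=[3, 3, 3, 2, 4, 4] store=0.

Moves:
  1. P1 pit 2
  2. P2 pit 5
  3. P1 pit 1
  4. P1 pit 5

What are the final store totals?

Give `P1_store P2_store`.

Answer: 1 1

Derivation:
Move 1: P1 pit2 -> P1=[3,2,0,4,5,5](0) P2=[3,3,3,2,4,4](0)
Move 2: P2 pit5 -> P1=[4,3,1,4,5,5](0) P2=[3,3,3,2,4,0](1)
Move 3: P1 pit1 -> P1=[4,0,2,5,6,5](0) P2=[3,3,3,2,4,0](1)
Move 4: P1 pit5 -> P1=[4,0,2,5,6,0](1) P2=[4,4,4,3,4,0](1)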